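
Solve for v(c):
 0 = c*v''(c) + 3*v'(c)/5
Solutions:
 v(c) = C1 + C2*c^(2/5)


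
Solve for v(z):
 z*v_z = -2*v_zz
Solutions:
 v(z) = C1 + C2*erf(z/2)


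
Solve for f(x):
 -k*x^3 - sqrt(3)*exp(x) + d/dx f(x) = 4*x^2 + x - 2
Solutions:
 f(x) = C1 + k*x^4/4 + 4*x^3/3 + x^2/2 - 2*x + sqrt(3)*exp(x)


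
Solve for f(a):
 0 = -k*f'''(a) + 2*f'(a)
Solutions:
 f(a) = C1 + C2*exp(-sqrt(2)*a*sqrt(1/k)) + C3*exp(sqrt(2)*a*sqrt(1/k))


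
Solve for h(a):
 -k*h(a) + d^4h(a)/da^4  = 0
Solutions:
 h(a) = C1*exp(-a*k^(1/4)) + C2*exp(a*k^(1/4)) + C3*exp(-I*a*k^(1/4)) + C4*exp(I*a*k^(1/4))


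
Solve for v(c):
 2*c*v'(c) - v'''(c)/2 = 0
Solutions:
 v(c) = C1 + Integral(C2*airyai(2^(2/3)*c) + C3*airybi(2^(2/3)*c), c)


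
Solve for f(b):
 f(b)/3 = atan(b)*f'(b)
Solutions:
 f(b) = C1*exp(Integral(1/atan(b), b)/3)


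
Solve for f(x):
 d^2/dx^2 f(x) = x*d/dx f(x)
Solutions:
 f(x) = C1 + C2*erfi(sqrt(2)*x/2)


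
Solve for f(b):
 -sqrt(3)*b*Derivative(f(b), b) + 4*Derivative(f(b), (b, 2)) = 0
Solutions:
 f(b) = C1 + C2*erfi(sqrt(2)*3^(1/4)*b/4)


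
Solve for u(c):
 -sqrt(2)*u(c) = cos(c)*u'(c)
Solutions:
 u(c) = C1*(sin(c) - 1)^(sqrt(2)/2)/(sin(c) + 1)^(sqrt(2)/2)


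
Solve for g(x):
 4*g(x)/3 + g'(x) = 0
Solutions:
 g(x) = C1*exp(-4*x/3)


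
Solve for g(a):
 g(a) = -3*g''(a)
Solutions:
 g(a) = C1*sin(sqrt(3)*a/3) + C2*cos(sqrt(3)*a/3)


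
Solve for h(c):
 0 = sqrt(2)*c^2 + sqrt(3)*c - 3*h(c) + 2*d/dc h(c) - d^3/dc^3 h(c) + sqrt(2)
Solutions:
 h(c) = C1*exp(6^(1/3)*c*(4*3^(1/3)/(sqrt(633) + 27)^(1/3) + 2^(1/3)*(sqrt(633) + 27)^(1/3))/12)*sin(2^(1/3)*3^(1/6)*c*(-2^(1/3)*3^(2/3)*(sqrt(633) + 27)^(1/3)/12 + (sqrt(633) + 27)^(-1/3))) + C2*exp(6^(1/3)*c*(4*3^(1/3)/(sqrt(633) + 27)^(1/3) + 2^(1/3)*(sqrt(633) + 27)^(1/3))/12)*cos(2^(1/3)*3^(1/6)*c*(-2^(1/3)*3^(2/3)*(sqrt(633) + 27)^(1/3)/12 + (sqrt(633) + 27)^(-1/3))) + C3*exp(-6^(1/3)*c*(4*3^(1/3)/(sqrt(633) + 27)^(1/3) + 2^(1/3)*(sqrt(633) + 27)^(1/3))/6) + sqrt(2)*c^2/3 + sqrt(3)*c/3 + 4*sqrt(2)*c/9 + 2*sqrt(3)/9 + 17*sqrt(2)/27


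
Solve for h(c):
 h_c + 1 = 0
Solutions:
 h(c) = C1 - c


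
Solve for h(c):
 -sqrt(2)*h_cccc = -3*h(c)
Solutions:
 h(c) = C1*exp(-2^(7/8)*3^(1/4)*c/2) + C2*exp(2^(7/8)*3^(1/4)*c/2) + C3*sin(2^(7/8)*3^(1/4)*c/2) + C4*cos(2^(7/8)*3^(1/4)*c/2)


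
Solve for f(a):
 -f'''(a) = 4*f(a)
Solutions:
 f(a) = C3*exp(-2^(2/3)*a) + (C1*sin(2^(2/3)*sqrt(3)*a/2) + C2*cos(2^(2/3)*sqrt(3)*a/2))*exp(2^(2/3)*a/2)


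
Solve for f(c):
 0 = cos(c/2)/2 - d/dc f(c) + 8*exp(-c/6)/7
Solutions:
 f(c) = C1 + sin(c/2) - 48*exp(-c/6)/7


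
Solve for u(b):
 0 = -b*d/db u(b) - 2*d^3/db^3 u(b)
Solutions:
 u(b) = C1 + Integral(C2*airyai(-2^(2/3)*b/2) + C3*airybi(-2^(2/3)*b/2), b)


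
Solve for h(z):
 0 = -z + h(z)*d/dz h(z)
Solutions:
 h(z) = -sqrt(C1 + z^2)
 h(z) = sqrt(C1 + z^2)


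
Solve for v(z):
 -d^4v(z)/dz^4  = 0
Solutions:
 v(z) = C1 + C2*z + C3*z^2 + C4*z^3


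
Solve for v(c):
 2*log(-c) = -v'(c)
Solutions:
 v(c) = C1 - 2*c*log(-c) + 2*c


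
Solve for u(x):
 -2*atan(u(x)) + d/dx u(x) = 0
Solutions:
 Integral(1/atan(_y), (_y, u(x))) = C1 + 2*x


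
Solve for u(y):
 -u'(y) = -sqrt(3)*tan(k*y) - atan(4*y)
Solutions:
 u(y) = C1 + y*atan(4*y) + sqrt(3)*Piecewise((-log(cos(k*y))/k, Ne(k, 0)), (0, True)) - log(16*y^2 + 1)/8


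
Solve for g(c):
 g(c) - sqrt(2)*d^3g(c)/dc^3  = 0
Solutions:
 g(c) = C3*exp(2^(5/6)*c/2) + (C1*sin(2^(5/6)*sqrt(3)*c/4) + C2*cos(2^(5/6)*sqrt(3)*c/4))*exp(-2^(5/6)*c/4)


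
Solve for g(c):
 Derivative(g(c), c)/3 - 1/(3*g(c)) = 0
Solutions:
 g(c) = -sqrt(C1 + 2*c)
 g(c) = sqrt(C1 + 2*c)


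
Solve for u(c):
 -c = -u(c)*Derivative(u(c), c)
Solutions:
 u(c) = -sqrt(C1 + c^2)
 u(c) = sqrt(C1 + c^2)


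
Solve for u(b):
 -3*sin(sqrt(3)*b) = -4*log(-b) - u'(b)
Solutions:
 u(b) = C1 - 4*b*log(-b) + 4*b - sqrt(3)*cos(sqrt(3)*b)


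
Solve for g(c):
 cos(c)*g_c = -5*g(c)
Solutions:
 g(c) = C1*sqrt(sin(c) - 1)*(sin(c)^2 - 2*sin(c) + 1)/(sqrt(sin(c) + 1)*(sin(c)^2 + 2*sin(c) + 1))


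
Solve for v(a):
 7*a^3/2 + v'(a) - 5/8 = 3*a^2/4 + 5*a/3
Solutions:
 v(a) = C1 - 7*a^4/8 + a^3/4 + 5*a^2/6 + 5*a/8


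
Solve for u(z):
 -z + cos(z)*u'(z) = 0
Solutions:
 u(z) = C1 + Integral(z/cos(z), z)


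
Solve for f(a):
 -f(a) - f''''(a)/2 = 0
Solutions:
 f(a) = (C1*sin(2^(3/4)*a/2) + C2*cos(2^(3/4)*a/2))*exp(-2^(3/4)*a/2) + (C3*sin(2^(3/4)*a/2) + C4*cos(2^(3/4)*a/2))*exp(2^(3/4)*a/2)


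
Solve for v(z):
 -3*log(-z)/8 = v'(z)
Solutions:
 v(z) = C1 - 3*z*log(-z)/8 + 3*z/8


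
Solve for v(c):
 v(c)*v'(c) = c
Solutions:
 v(c) = -sqrt(C1 + c^2)
 v(c) = sqrt(C1 + c^2)


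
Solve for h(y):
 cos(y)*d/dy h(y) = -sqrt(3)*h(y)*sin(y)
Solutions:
 h(y) = C1*cos(y)^(sqrt(3))


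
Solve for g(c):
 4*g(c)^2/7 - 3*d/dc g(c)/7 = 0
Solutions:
 g(c) = -3/(C1 + 4*c)


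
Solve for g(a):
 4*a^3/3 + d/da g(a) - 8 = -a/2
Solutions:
 g(a) = C1 - a^4/3 - a^2/4 + 8*a


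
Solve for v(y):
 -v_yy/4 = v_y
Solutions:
 v(y) = C1 + C2*exp(-4*y)


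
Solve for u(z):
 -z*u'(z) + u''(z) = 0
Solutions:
 u(z) = C1 + C2*erfi(sqrt(2)*z/2)


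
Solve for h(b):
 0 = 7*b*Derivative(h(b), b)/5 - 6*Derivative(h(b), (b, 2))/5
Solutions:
 h(b) = C1 + C2*erfi(sqrt(21)*b/6)


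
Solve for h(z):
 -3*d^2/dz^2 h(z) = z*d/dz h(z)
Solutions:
 h(z) = C1 + C2*erf(sqrt(6)*z/6)


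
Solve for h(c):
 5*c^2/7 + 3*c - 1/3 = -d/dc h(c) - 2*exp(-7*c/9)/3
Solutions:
 h(c) = C1 - 5*c^3/21 - 3*c^2/2 + c/3 + 6*exp(-7*c/9)/7


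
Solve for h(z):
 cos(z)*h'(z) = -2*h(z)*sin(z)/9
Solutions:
 h(z) = C1*cos(z)^(2/9)


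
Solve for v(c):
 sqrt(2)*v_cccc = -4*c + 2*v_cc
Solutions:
 v(c) = C1 + C2*c + C3*exp(-2^(1/4)*c) + C4*exp(2^(1/4)*c) + c^3/3


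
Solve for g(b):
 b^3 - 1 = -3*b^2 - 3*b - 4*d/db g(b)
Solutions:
 g(b) = C1 - b^4/16 - b^3/4 - 3*b^2/8 + b/4


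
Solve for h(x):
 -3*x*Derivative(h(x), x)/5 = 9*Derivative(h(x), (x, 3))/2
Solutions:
 h(x) = C1 + Integral(C2*airyai(-15^(2/3)*2^(1/3)*x/15) + C3*airybi(-15^(2/3)*2^(1/3)*x/15), x)


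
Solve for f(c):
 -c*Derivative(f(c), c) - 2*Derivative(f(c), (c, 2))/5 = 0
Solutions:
 f(c) = C1 + C2*erf(sqrt(5)*c/2)


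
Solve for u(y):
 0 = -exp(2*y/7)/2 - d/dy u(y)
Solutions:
 u(y) = C1 - 7*exp(2*y/7)/4


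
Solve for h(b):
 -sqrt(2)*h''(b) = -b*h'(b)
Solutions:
 h(b) = C1 + C2*erfi(2^(1/4)*b/2)


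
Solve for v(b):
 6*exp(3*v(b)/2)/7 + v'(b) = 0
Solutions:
 v(b) = 2*log(1/(C1 + 18*b))/3 + 2*log(14)/3
 v(b) = 2*log(14^(1/3)*(-3^(2/3) - 3*3^(1/6)*I)*(1/(C1 + 6*b))^(1/3)/6)
 v(b) = 2*log(14^(1/3)*(-3^(2/3) + 3*3^(1/6)*I)*(1/(C1 + 6*b))^(1/3)/6)


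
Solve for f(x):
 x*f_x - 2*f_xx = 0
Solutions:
 f(x) = C1 + C2*erfi(x/2)


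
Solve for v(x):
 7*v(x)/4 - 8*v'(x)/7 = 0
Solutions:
 v(x) = C1*exp(49*x/32)


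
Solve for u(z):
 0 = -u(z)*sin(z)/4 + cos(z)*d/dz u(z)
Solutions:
 u(z) = C1/cos(z)^(1/4)


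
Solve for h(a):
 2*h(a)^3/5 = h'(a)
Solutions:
 h(a) = -sqrt(10)*sqrt(-1/(C1 + 2*a))/2
 h(a) = sqrt(10)*sqrt(-1/(C1 + 2*a))/2


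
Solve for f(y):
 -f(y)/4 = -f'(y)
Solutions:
 f(y) = C1*exp(y/4)


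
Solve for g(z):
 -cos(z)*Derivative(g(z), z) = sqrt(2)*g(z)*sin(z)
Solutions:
 g(z) = C1*cos(z)^(sqrt(2))


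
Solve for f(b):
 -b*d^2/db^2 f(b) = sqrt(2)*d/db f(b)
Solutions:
 f(b) = C1 + C2*b^(1 - sqrt(2))


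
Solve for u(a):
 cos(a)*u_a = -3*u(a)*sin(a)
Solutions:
 u(a) = C1*cos(a)^3


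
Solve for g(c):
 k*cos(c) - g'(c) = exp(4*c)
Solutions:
 g(c) = C1 + k*sin(c) - exp(4*c)/4


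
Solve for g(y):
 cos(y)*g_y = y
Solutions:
 g(y) = C1 + Integral(y/cos(y), y)


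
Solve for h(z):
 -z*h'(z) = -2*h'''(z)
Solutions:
 h(z) = C1 + Integral(C2*airyai(2^(2/3)*z/2) + C3*airybi(2^(2/3)*z/2), z)


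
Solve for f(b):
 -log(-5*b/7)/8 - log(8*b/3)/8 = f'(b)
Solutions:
 f(b) = C1 - b*log(b)/4 + b*(-log(10) + 1/4 + log(52500000)/8 - I*pi/8)


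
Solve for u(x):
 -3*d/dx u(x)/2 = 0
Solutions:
 u(x) = C1


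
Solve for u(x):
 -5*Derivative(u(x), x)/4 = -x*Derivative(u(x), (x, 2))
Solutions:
 u(x) = C1 + C2*x^(9/4)


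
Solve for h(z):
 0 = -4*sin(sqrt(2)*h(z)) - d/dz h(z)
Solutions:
 h(z) = sqrt(2)*(pi - acos((-exp(2*sqrt(2)*C1) - exp(8*sqrt(2)*z))/(exp(2*sqrt(2)*C1) - exp(8*sqrt(2)*z)))/2)
 h(z) = sqrt(2)*acos((-exp(2*sqrt(2)*C1) - exp(8*sqrt(2)*z))/(exp(2*sqrt(2)*C1) - exp(8*sqrt(2)*z)))/2


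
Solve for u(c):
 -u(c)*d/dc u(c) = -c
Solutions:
 u(c) = -sqrt(C1 + c^2)
 u(c) = sqrt(C1 + c^2)


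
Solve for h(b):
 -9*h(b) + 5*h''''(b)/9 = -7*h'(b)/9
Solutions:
 h(b) = (C1/sqrt(exp(sqrt(10)*b*sqrt(-20^(1/3)*(49 + sqrt(25196641))^(1/3) + 216*50^(1/3)/(49 + sqrt(25196641))^(1/3) + 28*sqrt(10)/sqrt(-216*50^(1/3)/(49 + sqrt(25196641))^(1/3) + 20^(1/3)*(49 + sqrt(25196641))^(1/3)))/10)) + C2*sqrt(exp(sqrt(10)*b*sqrt(-20^(1/3)*(49 + sqrt(25196641))^(1/3) + 216*50^(1/3)/(49 + sqrt(25196641))^(1/3) + 28*sqrt(10)/sqrt(-216*50^(1/3)/(49 + sqrt(25196641))^(1/3) + 20^(1/3)*(49 + sqrt(25196641))^(1/3)))/10)))*exp(-sqrt(10)*b*sqrt(-216*50^(1/3)/(49 + sqrt(25196641))^(1/3) + 20^(1/3)*(49 + sqrt(25196641))^(1/3))/20) + (C3*sin(sqrt(10)*b*sqrt(-216*50^(1/3)/(49 + sqrt(25196641))^(1/3) + 20^(1/3)*(49 + sqrt(25196641))^(1/3) + 28*sqrt(10)/sqrt(-216*50^(1/3)/(49 + sqrt(25196641))^(1/3) + 20^(1/3)*(49 + sqrt(25196641))^(1/3)))/20) + C4*cos(sqrt(10)*b*sqrt(-216*50^(1/3)/(49 + sqrt(25196641))^(1/3) + 20^(1/3)*(49 + sqrt(25196641))^(1/3) + 28*sqrt(10)/sqrt(-216*50^(1/3)/(49 + sqrt(25196641))^(1/3) + 20^(1/3)*(49 + sqrt(25196641))^(1/3)))/20))*exp(sqrt(10)*b*sqrt(-216*50^(1/3)/(49 + sqrt(25196641))^(1/3) + 20^(1/3)*(49 + sqrt(25196641))^(1/3))/20)


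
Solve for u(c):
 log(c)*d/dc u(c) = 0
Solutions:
 u(c) = C1


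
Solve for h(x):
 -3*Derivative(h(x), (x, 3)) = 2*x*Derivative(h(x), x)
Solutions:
 h(x) = C1 + Integral(C2*airyai(-2^(1/3)*3^(2/3)*x/3) + C3*airybi(-2^(1/3)*3^(2/3)*x/3), x)


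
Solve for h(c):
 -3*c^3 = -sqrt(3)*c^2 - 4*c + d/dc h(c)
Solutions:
 h(c) = C1 - 3*c^4/4 + sqrt(3)*c^3/3 + 2*c^2


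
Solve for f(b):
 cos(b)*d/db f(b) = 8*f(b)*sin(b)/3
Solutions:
 f(b) = C1/cos(b)^(8/3)


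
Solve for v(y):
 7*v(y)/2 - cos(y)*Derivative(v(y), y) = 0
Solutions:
 v(y) = C1*(sin(y) + 1)^(7/4)/(sin(y) - 1)^(7/4)


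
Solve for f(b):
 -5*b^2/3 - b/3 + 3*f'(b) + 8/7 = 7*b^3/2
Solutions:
 f(b) = C1 + 7*b^4/24 + 5*b^3/27 + b^2/18 - 8*b/21


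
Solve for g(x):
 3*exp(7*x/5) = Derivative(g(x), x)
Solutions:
 g(x) = C1 + 15*exp(7*x/5)/7


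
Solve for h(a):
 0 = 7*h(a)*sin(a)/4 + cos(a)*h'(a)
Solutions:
 h(a) = C1*cos(a)^(7/4)


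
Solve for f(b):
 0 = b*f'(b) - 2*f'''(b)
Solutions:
 f(b) = C1 + Integral(C2*airyai(2^(2/3)*b/2) + C3*airybi(2^(2/3)*b/2), b)


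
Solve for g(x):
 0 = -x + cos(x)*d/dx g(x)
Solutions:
 g(x) = C1 + Integral(x/cos(x), x)


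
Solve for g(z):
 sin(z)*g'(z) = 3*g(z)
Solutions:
 g(z) = C1*(cos(z) - 1)^(3/2)/(cos(z) + 1)^(3/2)


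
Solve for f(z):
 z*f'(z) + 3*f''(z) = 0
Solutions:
 f(z) = C1 + C2*erf(sqrt(6)*z/6)


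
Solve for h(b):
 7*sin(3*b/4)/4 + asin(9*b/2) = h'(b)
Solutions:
 h(b) = C1 + b*asin(9*b/2) + sqrt(4 - 81*b^2)/9 - 7*cos(3*b/4)/3


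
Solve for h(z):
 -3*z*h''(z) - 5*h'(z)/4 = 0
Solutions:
 h(z) = C1 + C2*z^(7/12)


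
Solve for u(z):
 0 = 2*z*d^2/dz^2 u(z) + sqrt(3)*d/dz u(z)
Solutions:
 u(z) = C1 + C2*z^(1 - sqrt(3)/2)


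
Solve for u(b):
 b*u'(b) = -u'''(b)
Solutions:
 u(b) = C1 + Integral(C2*airyai(-b) + C3*airybi(-b), b)


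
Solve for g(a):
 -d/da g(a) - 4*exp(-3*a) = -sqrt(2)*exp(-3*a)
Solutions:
 g(a) = C1 - sqrt(2)*exp(-3*a)/3 + 4*exp(-3*a)/3


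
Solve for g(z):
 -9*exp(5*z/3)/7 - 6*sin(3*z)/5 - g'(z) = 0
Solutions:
 g(z) = C1 - 27*exp(5*z/3)/35 + 2*cos(3*z)/5


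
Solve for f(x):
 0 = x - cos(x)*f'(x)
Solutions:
 f(x) = C1 + Integral(x/cos(x), x)


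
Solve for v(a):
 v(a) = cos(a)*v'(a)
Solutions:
 v(a) = C1*sqrt(sin(a) + 1)/sqrt(sin(a) - 1)


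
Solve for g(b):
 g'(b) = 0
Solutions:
 g(b) = C1


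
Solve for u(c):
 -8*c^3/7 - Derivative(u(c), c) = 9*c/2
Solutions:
 u(c) = C1 - 2*c^4/7 - 9*c^2/4


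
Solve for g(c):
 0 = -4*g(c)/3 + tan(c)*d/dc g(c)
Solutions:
 g(c) = C1*sin(c)^(4/3)


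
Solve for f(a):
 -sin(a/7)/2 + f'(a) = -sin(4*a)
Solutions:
 f(a) = C1 - 7*cos(a/7)/2 + cos(4*a)/4


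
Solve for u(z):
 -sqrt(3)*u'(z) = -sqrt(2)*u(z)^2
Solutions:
 u(z) = -3/(C1 + sqrt(6)*z)


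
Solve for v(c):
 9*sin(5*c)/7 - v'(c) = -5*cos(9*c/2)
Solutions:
 v(c) = C1 + 10*sin(9*c/2)/9 - 9*cos(5*c)/35


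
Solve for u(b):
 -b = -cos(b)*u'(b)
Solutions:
 u(b) = C1 + Integral(b/cos(b), b)


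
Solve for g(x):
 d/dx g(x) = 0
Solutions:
 g(x) = C1


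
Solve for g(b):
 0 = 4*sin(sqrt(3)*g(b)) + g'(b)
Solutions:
 g(b) = sqrt(3)*(-acos((-exp(2*sqrt(3)*C1) - exp(8*sqrt(3)*b))/(exp(2*sqrt(3)*C1) - exp(8*sqrt(3)*b))) + 2*pi)/3
 g(b) = sqrt(3)*acos((-exp(2*sqrt(3)*C1) - exp(8*sqrt(3)*b))/(exp(2*sqrt(3)*C1) - exp(8*sqrt(3)*b)))/3


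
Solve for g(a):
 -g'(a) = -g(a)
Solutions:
 g(a) = C1*exp(a)


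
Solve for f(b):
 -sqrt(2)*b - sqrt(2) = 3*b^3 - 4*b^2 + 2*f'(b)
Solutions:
 f(b) = C1 - 3*b^4/8 + 2*b^3/3 - sqrt(2)*b^2/4 - sqrt(2)*b/2


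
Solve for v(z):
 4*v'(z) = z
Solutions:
 v(z) = C1 + z^2/8


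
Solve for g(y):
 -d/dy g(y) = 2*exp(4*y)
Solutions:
 g(y) = C1 - exp(4*y)/2


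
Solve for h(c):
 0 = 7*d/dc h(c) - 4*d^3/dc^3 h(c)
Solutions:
 h(c) = C1 + C2*exp(-sqrt(7)*c/2) + C3*exp(sqrt(7)*c/2)


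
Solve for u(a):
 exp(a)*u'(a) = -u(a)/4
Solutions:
 u(a) = C1*exp(exp(-a)/4)


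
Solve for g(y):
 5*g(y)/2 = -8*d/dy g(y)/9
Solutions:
 g(y) = C1*exp(-45*y/16)


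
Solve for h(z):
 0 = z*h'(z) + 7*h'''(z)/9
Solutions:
 h(z) = C1 + Integral(C2*airyai(-21^(2/3)*z/7) + C3*airybi(-21^(2/3)*z/7), z)


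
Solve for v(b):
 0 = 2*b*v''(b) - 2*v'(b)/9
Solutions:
 v(b) = C1 + C2*b^(10/9)


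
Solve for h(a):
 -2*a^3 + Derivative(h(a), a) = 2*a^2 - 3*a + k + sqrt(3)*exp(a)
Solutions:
 h(a) = C1 + a^4/2 + 2*a^3/3 - 3*a^2/2 + a*k + sqrt(3)*exp(a)


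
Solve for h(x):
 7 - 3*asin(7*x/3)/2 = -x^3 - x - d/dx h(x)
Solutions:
 h(x) = C1 - x^4/4 - x^2/2 + 3*x*asin(7*x/3)/2 - 7*x + 3*sqrt(9 - 49*x^2)/14


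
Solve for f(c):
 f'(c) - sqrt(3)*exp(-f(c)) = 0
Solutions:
 f(c) = log(C1 + sqrt(3)*c)


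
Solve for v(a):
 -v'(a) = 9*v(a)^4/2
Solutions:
 v(a) = 2^(1/3)*(1/(C1 + 27*a))^(1/3)
 v(a) = 2^(1/3)*(-3^(2/3) - 3*3^(1/6)*I)*(1/(C1 + 9*a))^(1/3)/6
 v(a) = 2^(1/3)*(-3^(2/3) + 3*3^(1/6)*I)*(1/(C1 + 9*a))^(1/3)/6


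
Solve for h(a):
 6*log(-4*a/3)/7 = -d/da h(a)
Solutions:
 h(a) = C1 - 6*a*log(-a)/7 + 6*a*(-2*log(2) + 1 + log(3))/7


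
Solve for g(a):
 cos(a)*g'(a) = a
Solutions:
 g(a) = C1 + Integral(a/cos(a), a)


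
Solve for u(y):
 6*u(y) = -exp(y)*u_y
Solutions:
 u(y) = C1*exp(6*exp(-y))


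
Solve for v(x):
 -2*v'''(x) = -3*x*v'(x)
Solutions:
 v(x) = C1 + Integral(C2*airyai(2^(2/3)*3^(1/3)*x/2) + C3*airybi(2^(2/3)*3^(1/3)*x/2), x)


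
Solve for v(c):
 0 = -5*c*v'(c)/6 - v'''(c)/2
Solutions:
 v(c) = C1 + Integral(C2*airyai(-3^(2/3)*5^(1/3)*c/3) + C3*airybi(-3^(2/3)*5^(1/3)*c/3), c)


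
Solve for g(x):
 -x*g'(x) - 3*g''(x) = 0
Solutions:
 g(x) = C1 + C2*erf(sqrt(6)*x/6)


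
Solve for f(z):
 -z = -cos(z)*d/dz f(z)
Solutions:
 f(z) = C1 + Integral(z/cos(z), z)


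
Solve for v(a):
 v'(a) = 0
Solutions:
 v(a) = C1


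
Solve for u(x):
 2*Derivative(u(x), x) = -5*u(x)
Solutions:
 u(x) = C1*exp(-5*x/2)


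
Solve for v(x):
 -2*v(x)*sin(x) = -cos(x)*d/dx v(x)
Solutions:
 v(x) = C1/cos(x)^2


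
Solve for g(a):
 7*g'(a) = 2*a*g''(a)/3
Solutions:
 g(a) = C1 + C2*a^(23/2)


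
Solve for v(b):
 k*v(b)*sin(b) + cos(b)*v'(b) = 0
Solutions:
 v(b) = C1*exp(k*log(cos(b)))


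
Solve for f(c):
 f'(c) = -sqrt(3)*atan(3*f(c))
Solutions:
 Integral(1/atan(3*_y), (_y, f(c))) = C1 - sqrt(3)*c


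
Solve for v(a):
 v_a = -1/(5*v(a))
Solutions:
 v(a) = -sqrt(C1 - 10*a)/5
 v(a) = sqrt(C1 - 10*a)/5


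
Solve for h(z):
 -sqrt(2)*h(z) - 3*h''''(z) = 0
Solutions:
 h(z) = (C1*sin(2^(5/8)*3^(3/4)*z/6) + C2*cos(2^(5/8)*3^(3/4)*z/6))*exp(-2^(5/8)*3^(3/4)*z/6) + (C3*sin(2^(5/8)*3^(3/4)*z/6) + C4*cos(2^(5/8)*3^(3/4)*z/6))*exp(2^(5/8)*3^(3/4)*z/6)


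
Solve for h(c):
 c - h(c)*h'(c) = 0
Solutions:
 h(c) = -sqrt(C1 + c^2)
 h(c) = sqrt(C1 + c^2)


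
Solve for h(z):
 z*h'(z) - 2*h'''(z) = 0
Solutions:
 h(z) = C1 + Integral(C2*airyai(2^(2/3)*z/2) + C3*airybi(2^(2/3)*z/2), z)


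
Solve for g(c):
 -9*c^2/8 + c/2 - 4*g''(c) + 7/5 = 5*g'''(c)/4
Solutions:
 g(c) = C1 + C2*c + C3*exp(-16*c/5) - 3*c^4/128 + 77*c^3/1536 + 5243*c^2/40960


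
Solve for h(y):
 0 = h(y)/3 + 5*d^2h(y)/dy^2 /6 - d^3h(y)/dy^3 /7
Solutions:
 h(y) = C1*exp(y*(-7^(1/3)*(18*sqrt(39666) + 7097)^(1/3) - 175*7^(2/3)/(18*sqrt(39666) + 7097)^(1/3) + 70)/36)*sin(sqrt(3)*7^(1/3)*y*(-(18*sqrt(39666) + 7097)^(1/3) + 175*7^(1/3)/(18*sqrt(39666) + 7097)^(1/3))/36) + C2*exp(y*(-7^(1/3)*(18*sqrt(39666) + 7097)^(1/3) - 175*7^(2/3)/(18*sqrt(39666) + 7097)^(1/3) + 70)/36)*cos(sqrt(3)*7^(1/3)*y*(-(18*sqrt(39666) + 7097)^(1/3) + 175*7^(1/3)/(18*sqrt(39666) + 7097)^(1/3))/36) + C3*exp(y*(175*7^(2/3)/(18*sqrt(39666) + 7097)^(1/3) + 35 + 7^(1/3)*(18*sqrt(39666) + 7097)^(1/3))/18)


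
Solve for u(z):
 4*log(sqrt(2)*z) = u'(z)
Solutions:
 u(z) = C1 + 4*z*log(z) - 4*z + z*log(4)


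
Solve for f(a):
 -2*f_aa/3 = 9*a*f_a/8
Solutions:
 f(a) = C1 + C2*erf(3*sqrt(6)*a/8)


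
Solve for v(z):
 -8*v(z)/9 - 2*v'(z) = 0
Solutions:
 v(z) = C1*exp(-4*z/9)


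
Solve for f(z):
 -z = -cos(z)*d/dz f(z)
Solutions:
 f(z) = C1 + Integral(z/cos(z), z)


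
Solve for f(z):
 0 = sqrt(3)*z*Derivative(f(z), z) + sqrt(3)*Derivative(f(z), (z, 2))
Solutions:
 f(z) = C1 + C2*erf(sqrt(2)*z/2)


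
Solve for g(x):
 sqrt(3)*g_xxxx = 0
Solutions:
 g(x) = C1 + C2*x + C3*x^2 + C4*x^3


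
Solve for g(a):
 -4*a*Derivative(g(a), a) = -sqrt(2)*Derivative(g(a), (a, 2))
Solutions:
 g(a) = C1 + C2*erfi(2^(1/4)*a)


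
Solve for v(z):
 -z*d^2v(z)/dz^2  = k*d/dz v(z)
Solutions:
 v(z) = C1 + z^(1 - re(k))*(C2*sin(log(z)*Abs(im(k))) + C3*cos(log(z)*im(k)))


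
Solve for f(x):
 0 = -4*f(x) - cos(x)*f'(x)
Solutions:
 f(x) = C1*(sin(x)^2 - 2*sin(x) + 1)/(sin(x)^2 + 2*sin(x) + 1)


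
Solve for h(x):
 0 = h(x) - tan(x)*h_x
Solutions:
 h(x) = C1*sin(x)


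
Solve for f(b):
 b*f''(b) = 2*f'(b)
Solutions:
 f(b) = C1 + C2*b^3


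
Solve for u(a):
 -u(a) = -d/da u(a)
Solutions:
 u(a) = C1*exp(a)


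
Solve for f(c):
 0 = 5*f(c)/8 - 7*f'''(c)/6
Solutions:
 f(c) = C3*exp(1470^(1/3)*c/14) + (C1*sin(3^(5/6)*490^(1/3)*c/28) + C2*cos(3^(5/6)*490^(1/3)*c/28))*exp(-1470^(1/3)*c/28)


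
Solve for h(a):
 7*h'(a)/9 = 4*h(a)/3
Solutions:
 h(a) = C1*exp(12*a/7)


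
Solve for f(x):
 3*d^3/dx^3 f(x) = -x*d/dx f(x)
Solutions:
 f(x) = C1 + Integral(C2*airyai(-3^(2/3)*x/3) + C3*airybi(-3^(2/3)*x/3), x)


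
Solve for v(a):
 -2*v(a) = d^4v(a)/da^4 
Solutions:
 v(a) = (C1*sin(2^(3/4)*a/2) + C2*cos(2^(3/4)*a/2))*exp(-2^(3/4)*a/2) + (C3*sin(2^(3/4)*a/2) + C4*cos(2^(3/4)*a/2))*exp(2^(3/4)*a/2)


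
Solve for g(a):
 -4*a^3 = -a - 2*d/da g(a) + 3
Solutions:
 g(a) = C1 + a^4/2 - a^2/4 + 3*a/2


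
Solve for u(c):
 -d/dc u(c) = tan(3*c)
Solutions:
 u(c) = C1 + log(cos(3*c))/3


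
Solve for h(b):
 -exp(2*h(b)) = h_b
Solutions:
 h(b) = log(-sqrt(-1/(C1 - b))) - log(2)/2
 h(b) = log(-1/(C1 - b))/2 - log(2)/2


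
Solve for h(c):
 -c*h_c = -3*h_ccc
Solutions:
 h(c) = C1 + Integral(C2*airyai(3^(2/3)*c/3) + C3*airybi(3^(2/3)*c/3), c)


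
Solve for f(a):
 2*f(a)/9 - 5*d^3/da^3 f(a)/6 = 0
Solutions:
 f(a) = C3*exp(30^(2/3)*a/15) + (C1*sin(10^(2/3)*3^(1/6)*a/10) + C2*cos(10^(2/3)*3^(1/6)*a/10))*exp(-30^(2/3)*a/30)


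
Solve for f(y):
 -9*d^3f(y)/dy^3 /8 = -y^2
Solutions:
 f(y) = C1 + C2*y + C3*y^2 + 2*y^5/135


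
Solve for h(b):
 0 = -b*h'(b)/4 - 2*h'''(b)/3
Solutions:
 h(b) = C1 + Integral(C2*airyai(-3^(1/3)*b/2) + C3*airybi(-3^(1/3)*b/2), b)


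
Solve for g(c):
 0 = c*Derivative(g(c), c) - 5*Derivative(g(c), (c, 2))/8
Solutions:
 g(c) = C1 + C2*erfi(2*sqrt(5)*c/5)


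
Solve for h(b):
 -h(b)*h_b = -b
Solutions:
 h(b) = -sqrt(C1 + b^2)
 h(b) = sqrt(C1 + b^2)


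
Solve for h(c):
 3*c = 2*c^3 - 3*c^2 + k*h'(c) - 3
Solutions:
 h(c) = C1 - c^4/(2*k) + c^3/k + 3*c^2/(2*k) + 3*c/k


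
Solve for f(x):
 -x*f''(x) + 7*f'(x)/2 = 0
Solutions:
 f(x) = C1 + C2*x^(9/2)


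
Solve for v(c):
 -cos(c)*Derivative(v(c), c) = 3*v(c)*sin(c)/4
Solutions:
 v(c) = C1*cos(c)^(3/4)


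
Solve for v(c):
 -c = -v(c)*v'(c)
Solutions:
 v(c) = -sqrt(C1 + c^2)
 v(c) = sqrt(C1 + c^2)


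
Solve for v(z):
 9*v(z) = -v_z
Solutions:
 v(z) = C1*exp(-9*z)


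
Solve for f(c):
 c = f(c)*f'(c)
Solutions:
 f(c) = -sqrt(C1 + c^2)
 f(c) = sqrt(C1 + c^2)


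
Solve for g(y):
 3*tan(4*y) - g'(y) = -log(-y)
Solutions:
 g(y) = C1 + y*log(-y) - y - 3*log(cos(4*y))/4


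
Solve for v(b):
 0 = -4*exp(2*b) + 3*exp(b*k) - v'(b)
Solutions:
 v(b) = C1 - 2*exp(2*b) + 3*exp(b*k)/k


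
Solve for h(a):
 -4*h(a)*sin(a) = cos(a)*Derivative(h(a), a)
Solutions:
 h(a) = C1*cos(a)^4


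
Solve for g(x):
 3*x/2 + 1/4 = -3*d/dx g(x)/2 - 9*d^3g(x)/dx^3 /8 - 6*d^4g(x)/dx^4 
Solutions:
 g(x) = C1 + C2*exp(x*(-2 + (32*sqrt(257) + 513)^(-1/3) + (32*sqrt(257) + 513)^(1/3))/32)*sin(sqrt(3)*x*(-(32*sqrt(257) + 513)^(1/3) + (32*sqrt(257) + 513)^(-1/3))/32) + C3*exp(x*(-2 + (32*sqrt(257) + 513)^(-1/3) + (32*sqrt(257) + 513)^(1/3))/32)*cos(sqrt(3)*x*(-(32*sqrt(257) + 513)^(1/3) + (32*sqrt(257) + 513)^(-1/3))/32) + C4*exp(-x*((32*sqrt(257) + 513)^(-1/3) + 1 + (32*sqrt(257) + 513)^(1/3))/16) - x^2/2 - x/6


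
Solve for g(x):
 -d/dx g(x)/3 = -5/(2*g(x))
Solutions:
 g(x) = -sqrt(C1 + 15*x)
 g(x) = sqrt(C1 + 15*x)


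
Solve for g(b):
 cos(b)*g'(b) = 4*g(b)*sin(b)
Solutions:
 g(b) = C1/cos(b)^4


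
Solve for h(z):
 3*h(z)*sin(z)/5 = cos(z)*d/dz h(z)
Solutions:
 h(z) = C1/cos(z)^(3/5)


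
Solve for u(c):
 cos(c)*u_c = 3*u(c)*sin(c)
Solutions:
 u(c) = C1/cos(c)^3


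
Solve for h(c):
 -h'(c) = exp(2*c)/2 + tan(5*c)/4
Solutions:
 h(c) = C1 - exp(2*c)/4 + log(cos(5*c))/20


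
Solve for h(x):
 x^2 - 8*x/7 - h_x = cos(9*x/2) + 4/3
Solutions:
 h(x) = C1 + x^3/3 - 4*x^2/7 - 4*x/3 - 2*sin(9*x/2)/9


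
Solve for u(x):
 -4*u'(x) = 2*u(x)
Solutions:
 u(x) = C1*exp(-x/2)


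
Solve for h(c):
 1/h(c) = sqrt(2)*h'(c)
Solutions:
 h(c) = -sqrt(C1 + sqrt(2)*c)
 h(c) = sqrt(C1 + sqrt(2)*c)


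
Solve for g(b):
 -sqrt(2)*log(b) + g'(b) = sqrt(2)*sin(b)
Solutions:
 g(b) = C1 + sqrt(2)*b*(log(b) - 1) - sqrt(2)*cos(b)


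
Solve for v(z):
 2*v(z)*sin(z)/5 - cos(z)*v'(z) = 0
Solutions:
 v(z) = C1/cos(z)^(2/5)


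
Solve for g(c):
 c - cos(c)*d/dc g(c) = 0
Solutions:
 g(c) = C1 + Integral(c/cos(c), c)


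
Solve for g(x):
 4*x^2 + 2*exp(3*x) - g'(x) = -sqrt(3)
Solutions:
 g(x) = C1 + 4*x^3/3 + sqrt(3)*x + 2*exp(3*x)/3


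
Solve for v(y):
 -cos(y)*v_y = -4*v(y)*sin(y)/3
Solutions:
 v(y) = C1/cos(y)^(4/3)


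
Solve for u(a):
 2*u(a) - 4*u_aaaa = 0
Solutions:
 u(a) = C1*exp(-2^(3/4)*a/2) + C2*exp(2^(3/4)*a/2) + C3*sin(2^(3/4)*a/2) + C4*cos(2^(3/4)*a/2)


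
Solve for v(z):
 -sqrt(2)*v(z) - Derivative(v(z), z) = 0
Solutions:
 v(z) = C1*exp(-sqrt(2)*z)


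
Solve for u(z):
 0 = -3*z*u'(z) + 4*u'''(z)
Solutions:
 u(z) = C1 + Integral(C2*airyai(6^(1/3)*z/2) + C3*airybi(6^(1/3)*z/2), z)


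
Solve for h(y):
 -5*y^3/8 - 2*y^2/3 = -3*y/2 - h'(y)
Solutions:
 h(y) = C1 + 5*y^4/32 + 2*y^3/9 - 3*y^2/4


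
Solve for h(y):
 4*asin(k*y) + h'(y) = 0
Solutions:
 h(y) = C1 - 4*Piecewise((y*asin(k*y) + sqrt(-k^2*y^2 + 1)/k, Ne(k, 0)), (0, True))


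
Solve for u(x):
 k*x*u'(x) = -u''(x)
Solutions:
 u(x) = Piecewise((-sqrt(2)*sqrt(pi)*C1*erf(sqrt(2)*sqrt(k)*x/2)/(2*sqrt(k)) - C2, (k > 0) | (k < 0)), (-C1*x - C2, True))


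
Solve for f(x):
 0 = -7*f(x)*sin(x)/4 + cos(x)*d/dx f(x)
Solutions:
 f(x) = C1/cos(x)^(7/4)


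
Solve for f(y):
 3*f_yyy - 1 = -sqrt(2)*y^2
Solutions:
 f(y) = C1 + C2*y + C3*y^2 - sqrt(2)*y^5/180 + y^3/18


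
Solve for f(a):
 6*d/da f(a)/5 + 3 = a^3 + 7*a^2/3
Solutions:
 f(a) = C1 + 5*a^4/24 + 35*a^3/54 - 5*a/2


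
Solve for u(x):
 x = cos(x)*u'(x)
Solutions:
 u(x) = C1 + Integral(x/cos(x), x)


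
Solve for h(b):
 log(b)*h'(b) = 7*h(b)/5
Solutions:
 h(b) = C1*exp(7*li(b)/5)


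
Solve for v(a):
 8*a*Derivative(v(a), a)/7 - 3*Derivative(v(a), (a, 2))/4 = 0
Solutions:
 v(a) = C1 + C2*erfi(4*sqrt(21)*a/21)


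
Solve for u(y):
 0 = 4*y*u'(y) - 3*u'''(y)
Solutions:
 u(y) = C1 + Integral(C2*airyai(6^(2/3)*y/3) + C3*airybi(6^(2/3)*y/3), y)


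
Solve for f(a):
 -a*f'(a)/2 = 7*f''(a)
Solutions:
 f(a) = C1 + C2*erf(sqrt(7)*a/14)


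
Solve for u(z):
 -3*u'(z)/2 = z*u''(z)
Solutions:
 u(z) = C1 + C2/sqrt(z)


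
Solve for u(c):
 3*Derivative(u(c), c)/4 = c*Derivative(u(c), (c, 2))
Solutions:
 u(c) = C1 + C2*c^(7/4)


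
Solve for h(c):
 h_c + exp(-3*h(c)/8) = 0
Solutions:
 h(c) = 8*log(C1 - 3*c/8)/3
 h(c) = 8*log((-3^(1/3) - 3^(5/6)*I)*(C1 - c)^(1/3)/4)
 h(c) = 8*log((-3^(1/3) + 3^(5/6)*I)*(C1 - c)^(1/3)/4)


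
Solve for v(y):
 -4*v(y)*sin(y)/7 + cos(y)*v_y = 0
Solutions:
 v(y) = C1/cos(y)^(4/7)


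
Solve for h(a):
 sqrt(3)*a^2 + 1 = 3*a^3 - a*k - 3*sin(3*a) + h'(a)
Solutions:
 h(a) = C1 - 3*a^4/4 + sqrt(3)*a^3/3 + a^2*k/2 + a - cos(3*a)


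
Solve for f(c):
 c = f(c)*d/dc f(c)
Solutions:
 f(c) = -sqrt(C1 + c^2)
 f(c) = sqrt(C1 + c^2)


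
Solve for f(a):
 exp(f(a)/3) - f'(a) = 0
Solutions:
 f(a) = 3*log(-1/(C1 + a)) + 3*log(3)


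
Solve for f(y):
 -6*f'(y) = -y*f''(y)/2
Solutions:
 f(y) = C1 + C2*y^13


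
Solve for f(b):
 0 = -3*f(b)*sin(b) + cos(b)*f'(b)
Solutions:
 f(b) = C1/cos(b)^3


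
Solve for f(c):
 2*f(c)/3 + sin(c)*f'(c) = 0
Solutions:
 f(c) = C1*(cos(c) + 1)^(1/3)/(cos(c) - 1)^(1/3)


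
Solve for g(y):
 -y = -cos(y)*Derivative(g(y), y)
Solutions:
 g(y) = C1 + Integral(y/cos(y), y)


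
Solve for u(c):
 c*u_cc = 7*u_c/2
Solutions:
 u(c) = C1 + C2*c^(9/2)


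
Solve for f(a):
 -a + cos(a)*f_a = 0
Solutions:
 f(a) = C1 + Integral(a/cos(a), a)


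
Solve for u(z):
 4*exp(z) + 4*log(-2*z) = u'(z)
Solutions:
 u(z) = C1 + 4*z*log(-z) + 4*z*(-1 + log(2)) + 4*exp(z)


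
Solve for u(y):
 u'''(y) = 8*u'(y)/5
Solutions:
 u(y) = C1 + C2*exp(-2*sqrt(10)*y/5) + C3*exp(2*sqrt(10)*y/5)


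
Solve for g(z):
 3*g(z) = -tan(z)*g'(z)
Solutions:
 g(z) = C1/sin(z)^3


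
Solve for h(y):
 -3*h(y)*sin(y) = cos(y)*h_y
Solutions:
 h(y) = C1*cos(y)^3


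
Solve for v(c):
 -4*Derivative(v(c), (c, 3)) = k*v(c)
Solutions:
 v(c) = C1*exp(2^(1/3)*c*(-k)^(1/3)/2) + C2*exp(2^(1/3)*c*(-k)^(1/3)*(-1 + sqrt(3)*I)/4) + C3*exp(-2^(1/3)*c*(-k)^(1/3)*(1 + sqrt(3)*I)/4)


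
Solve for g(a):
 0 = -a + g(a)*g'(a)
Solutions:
 g(a) = -sqrt(C1 + a^2)
 g(a) = sqrt(C1 + a^2)


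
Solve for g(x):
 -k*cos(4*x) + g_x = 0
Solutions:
 g(x) = C1 + k*sin(4*x)/4


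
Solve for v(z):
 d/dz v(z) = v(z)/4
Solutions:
 v(z) = C1*exp(z/4)


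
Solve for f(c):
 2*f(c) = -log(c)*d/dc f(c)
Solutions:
 f(c) = C1*exp(-2*li(c))


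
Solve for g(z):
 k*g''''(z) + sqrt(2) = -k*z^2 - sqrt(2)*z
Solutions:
 g(z) = C1 + C2*z + C3*z^2 + C4*z^3 - z^6/360 - sqrt(2)*z^5/(120*k) - sqrt(2)*z^4/(24*k)


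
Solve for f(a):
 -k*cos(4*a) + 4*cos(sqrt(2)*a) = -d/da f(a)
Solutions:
 f(a) = C1 + k*sin(4*a)/4 - 2*sqrt(2)*sin(sqrt(2)*a)


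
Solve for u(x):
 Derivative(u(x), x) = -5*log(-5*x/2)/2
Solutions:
 u(x) = C1 - 5*x*log(-x)/2 + 5*x*(-log(5) + log(2) + 1)/2


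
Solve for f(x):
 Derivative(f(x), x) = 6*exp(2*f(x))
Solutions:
 f(x) = log(-sqrt(-1/(C1 + 6*x))) - log(2)/2
 f(x) = log(-1/(C1 + 6*x))/2 - log(2)/2


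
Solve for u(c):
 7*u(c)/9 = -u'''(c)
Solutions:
 u(c) = C3*exp(-21^(1/3)*c/3) + (C1*sin(3^(5/6)*7^(1/3)*c/6) + C2*cos(3^(5/6)*7^(1/3)*c/6))*exp(21^(1/3)*c/6)


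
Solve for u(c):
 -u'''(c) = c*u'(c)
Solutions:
 u(c) = C1 + Integral(C2*airyai(-c) + C3*airybi(-c), c)


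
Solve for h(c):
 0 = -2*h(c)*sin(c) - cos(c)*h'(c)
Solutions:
 h(c) = C1*cos(c)^2


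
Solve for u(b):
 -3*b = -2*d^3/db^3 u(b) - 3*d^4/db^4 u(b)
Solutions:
 u(b) = C1 + C2*b + C3*b^2 + C4*exp(-2*b/3) + b^4/16 - 3*b^3/8


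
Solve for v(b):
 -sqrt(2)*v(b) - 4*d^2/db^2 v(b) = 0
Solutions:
 v(b) = C1*sin(2^(1/4)*b/2) + C2*cos(2^(1/4)*b/2)


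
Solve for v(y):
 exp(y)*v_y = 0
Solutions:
 v(y) = C1


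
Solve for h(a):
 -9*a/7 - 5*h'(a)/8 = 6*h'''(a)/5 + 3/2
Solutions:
 h(a) = C1 + C2*sin(5*sqrt(3)*a/12) + C3*cos(5*sqrt(3)*a/12) - 36*a^2/35 - 12*a/5


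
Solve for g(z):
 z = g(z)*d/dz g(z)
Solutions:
 g(z) = -sqrt(C1 + z^2)
 g(z) = sqrt(C1 + z^2)


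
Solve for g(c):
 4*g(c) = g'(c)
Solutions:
 g(c) = C1*exp(4*c)


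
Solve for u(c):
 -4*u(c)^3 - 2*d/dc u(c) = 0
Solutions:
 u(c) = -sqrt(2)*sqrt(-1/(C1 - 2*c))/2
 u(c) = sqrt(2)*sqrt(-1/(C1 - 2*c))/2


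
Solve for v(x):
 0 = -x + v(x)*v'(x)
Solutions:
 v(x) = -sqrt(C1 + x^2)
 v(x) = sqrt(C1 + x^2)


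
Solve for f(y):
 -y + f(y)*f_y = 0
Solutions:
 f(y) = -sqrt(C1 + y^2)
 f(y) = sqrt(C1 + y^2)


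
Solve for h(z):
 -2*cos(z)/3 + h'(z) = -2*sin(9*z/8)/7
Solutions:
 h(z) = C1 + 2*sin(z)/3 + 16*cos(9*z/8)/63


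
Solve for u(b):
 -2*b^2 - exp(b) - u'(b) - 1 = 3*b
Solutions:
 u(b) = C1 - 2*b^3/3 - 3*b^2/2 - b - exp(b)


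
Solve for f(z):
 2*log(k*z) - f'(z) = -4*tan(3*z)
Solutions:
 f(z) = C1 + 2*z*log(k*z) - 2*z - 4*log(cos(3*z))/3


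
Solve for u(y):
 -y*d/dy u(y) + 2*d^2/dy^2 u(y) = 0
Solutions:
 u(y) = C1 + C2*erfi(y/2)


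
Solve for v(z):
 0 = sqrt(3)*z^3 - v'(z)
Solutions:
 v(z) = C1 + sqrt(3)*z^4/4


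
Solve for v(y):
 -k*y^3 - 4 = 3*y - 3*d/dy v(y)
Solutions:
 v(y) = C1 + k*y^4/12 + y^2/2 + 4*y/3


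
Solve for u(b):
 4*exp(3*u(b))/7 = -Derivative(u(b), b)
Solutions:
 u(b) = log(1/(C1 + 12*b))/3 + log(7)/3
 u(b) = log(7^(1/3)*(-3^(2/3) - 3*3^(1/6)*I)*(1/(C1 + 4*b))^(1/3)/6)
 u(b) = log(7^(1/3)*(-3^(2/3) + 3*3^(1/6)*I)*(1/(C1 + 4*b))^(1/3)/6)


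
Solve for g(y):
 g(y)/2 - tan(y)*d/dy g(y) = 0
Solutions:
 g(y) = C1*sqrt(sin(y))


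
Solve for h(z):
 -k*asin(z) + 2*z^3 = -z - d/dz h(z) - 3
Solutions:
 h(z) = C1 + k*(z*asin(z) + sqrt(1 - z^2)) - z^4/2 - z^2/2 - 3*z


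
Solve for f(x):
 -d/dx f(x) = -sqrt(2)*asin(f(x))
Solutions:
 Integral(1/asin(_y), (_y, f(x))) = C1 + sqrt(2)*x


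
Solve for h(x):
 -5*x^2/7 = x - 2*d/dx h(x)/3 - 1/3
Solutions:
 h(x) = C1 + 5*x^3/14 + 3*x^2/4 - x/2


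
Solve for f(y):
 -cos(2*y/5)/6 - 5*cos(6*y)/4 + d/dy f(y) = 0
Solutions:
 f(y) = C1 + 5*sin(2*y/5)/12 + 5*sin(6*y)/24


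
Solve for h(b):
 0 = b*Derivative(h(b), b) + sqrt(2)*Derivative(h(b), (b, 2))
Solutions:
 h(b) = C1 + C2*erf(2^(1/4)*b/2)


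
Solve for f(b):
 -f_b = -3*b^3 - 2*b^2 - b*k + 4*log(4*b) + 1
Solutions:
 f(b) = C1 + 3*b^4/4 + 2*b^3/3 + b^2*k/2 - 4*b*log(b) - 8*b*log(2) + 3*b


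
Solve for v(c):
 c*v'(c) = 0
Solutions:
 v(c) = C1


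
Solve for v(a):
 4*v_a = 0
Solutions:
 v(a) = C1


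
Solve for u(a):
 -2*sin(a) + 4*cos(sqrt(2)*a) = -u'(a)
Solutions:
 u(a) = C1 - 2*sqrt(2)*sin(sqrt(2)*a) - 2*cos(a)


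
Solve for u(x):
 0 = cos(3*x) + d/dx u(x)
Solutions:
 u(x) = C1 - sin(3*x)/3


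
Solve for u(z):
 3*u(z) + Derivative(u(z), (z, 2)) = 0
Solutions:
 u(z) = C1*sin(sqrt(3)*z) + C2*cos(sqrt(3)*z)


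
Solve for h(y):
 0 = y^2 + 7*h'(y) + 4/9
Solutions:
 h(y) = C1 - y^3/21 - 4*y/63


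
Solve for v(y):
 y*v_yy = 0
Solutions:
 v(y) = C1 + C2*y


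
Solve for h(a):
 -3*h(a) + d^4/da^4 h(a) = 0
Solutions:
 h(a) = C1*exp(-3^(1/4)*a) + C2*exp(3^(1/4)*a) + C3*sin(3^(1/4)*a) + C4*cos(3^(1/4)*a)


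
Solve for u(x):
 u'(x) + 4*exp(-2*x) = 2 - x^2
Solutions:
 u(x) = C1 - x^3/3 + 2*x + 2*exp(-2*x)


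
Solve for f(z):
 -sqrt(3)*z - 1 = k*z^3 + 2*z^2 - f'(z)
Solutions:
 f(z) = C1 + k*z^4/4 + 2*z^3/3 + sqrt(3)*z^2/2 + z


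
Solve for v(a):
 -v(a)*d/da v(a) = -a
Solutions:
 v(a) = -sqrt(C1 + a^2)
 v(a) = sqrt(C1 + a^2)


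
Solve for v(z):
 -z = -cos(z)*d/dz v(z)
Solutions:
 v(z) = C1 + Integral(z/cos(z), z)


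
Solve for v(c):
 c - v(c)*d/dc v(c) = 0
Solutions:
 v(c) = -sqrt(C1 + c^2)
 v(c) = sqrt(C1 + c^2)


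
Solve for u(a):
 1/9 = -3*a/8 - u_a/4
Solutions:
 u(a) = C1 - 3*a^2/4 - 4*a/9


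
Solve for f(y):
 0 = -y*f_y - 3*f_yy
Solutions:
 f(y) = C1 + C2*erf(sqrt(6)*y/6)


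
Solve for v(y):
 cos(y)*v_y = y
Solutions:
 v(y) = C1 + Integral(y/cos(y), y)


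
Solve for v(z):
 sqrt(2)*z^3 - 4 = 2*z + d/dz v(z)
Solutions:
 v(z) = C1 + sqrt(2)*z^4/4 - z^2 - 4*z


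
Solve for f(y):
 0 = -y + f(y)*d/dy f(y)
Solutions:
 f(y) = -sqrt(C1 + y^2)
 f(y) = sqrt(C1 + y^2)


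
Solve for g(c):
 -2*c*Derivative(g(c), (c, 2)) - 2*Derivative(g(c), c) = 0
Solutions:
 g(c) = C1 + C2*log(c)


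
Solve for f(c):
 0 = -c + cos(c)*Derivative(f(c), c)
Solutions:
 f(c) = C1 + Integral(c/cos(c), c)


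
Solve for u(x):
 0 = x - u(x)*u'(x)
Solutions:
 u(x) = -sqrt(C1 + x^2)
 u(x) = sqrt(C1 + x^2)


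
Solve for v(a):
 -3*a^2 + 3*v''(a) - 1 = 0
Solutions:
 v(a) = C1 + C2*a + a^4/12 + a^2/6


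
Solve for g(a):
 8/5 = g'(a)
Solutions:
 g(a) = C1 + 8*a/5


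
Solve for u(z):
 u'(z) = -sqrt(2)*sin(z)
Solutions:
 u(z) = C1 + sqrt(2)*cos(z)


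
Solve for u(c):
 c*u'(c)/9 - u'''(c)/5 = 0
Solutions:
 u(c) = C1 + Integral(C2*airyai(15^(1/3)*c/3) + C3*airybi(15^(1/3)*c/3), c)


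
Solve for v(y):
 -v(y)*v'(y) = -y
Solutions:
 v(y) = -sqrt(C1 + y^2)
 v(y) = sqrt(C1 + y^2)


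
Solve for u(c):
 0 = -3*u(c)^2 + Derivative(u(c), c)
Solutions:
 u(c) = -1/(C1 + 3*c)


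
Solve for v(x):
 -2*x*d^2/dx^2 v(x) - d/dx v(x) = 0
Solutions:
 v(x) = C1 + C2*sqrt(x)


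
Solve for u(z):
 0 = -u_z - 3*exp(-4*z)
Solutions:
 u(z) = C1 + 3*exp(-4*z)/4


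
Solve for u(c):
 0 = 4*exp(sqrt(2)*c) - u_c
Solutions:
 u(c) = C1 + 2*sqrt(2)*exp(sqrt(2)*c)


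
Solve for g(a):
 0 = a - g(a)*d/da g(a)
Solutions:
 g(a) = -sqrt(C1 + a^2)
 g(a) = sqrt(C1 + a^2)


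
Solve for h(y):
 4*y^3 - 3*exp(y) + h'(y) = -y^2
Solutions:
 h(y) = C1 - y^4 - y^3/3 + 3*exp(y)


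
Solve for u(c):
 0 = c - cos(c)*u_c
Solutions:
 u(c) = C1 + Integral(c/cos(c), c)


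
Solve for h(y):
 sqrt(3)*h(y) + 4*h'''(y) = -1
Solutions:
 h(y) = C3*exp(-2^(1/3)*3^(1/6)*y/2) + (C1*sin(2^(1/3)*3^(2/3)*y/4) + C2*cos(2^(1/3)*3^(2/3)*y/4))*exp(2^(1/3)*3^(1/6)*y/4) - sqrt(3)/3


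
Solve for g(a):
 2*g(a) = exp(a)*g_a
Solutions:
 g(a) = C1*exp(-2*exp(-a))


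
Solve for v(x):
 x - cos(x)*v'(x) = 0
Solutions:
 v(x) = C1 + Integral(x/cos(x), x)


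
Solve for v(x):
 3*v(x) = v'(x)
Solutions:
 v(x) = C1*exp(3*x)


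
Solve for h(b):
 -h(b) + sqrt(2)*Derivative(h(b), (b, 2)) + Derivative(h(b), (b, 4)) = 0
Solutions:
 h(b) = C1*exp(-sqrt(2)*b*sqrt(-sqrt(2) + sqrt(6))/2) + C2*exp(sqrt(2)*b*sqrt(-sqrt(2) + sqrt(6))/2) + C3*sin(sqrt(2)*b*sqrt(sqrt(2) + sqrt(6))/2) + C4*cosh(sqrt(2)*b*sqrt(-sqrt(6) - sqrt(2))/2)


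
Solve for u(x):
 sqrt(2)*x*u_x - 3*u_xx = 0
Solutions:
 u(x) = C1 + C2*erfi(2^(3/4)*sqrt(3)*x/6)


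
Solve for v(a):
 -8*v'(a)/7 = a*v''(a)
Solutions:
 v(a) = C1 + C2/a^(1/7)


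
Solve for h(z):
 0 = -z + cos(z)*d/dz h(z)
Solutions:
 h(z) = C1 + Integral(z/cos(z), z)


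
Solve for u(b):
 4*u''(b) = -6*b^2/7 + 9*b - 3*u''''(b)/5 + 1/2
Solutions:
 u(b) = C1 + C2*b + C3*sin(2*sqrt(15)*b/3) + C4*cos(2*sqrt(15)*b/3) - b^4/56 + 3*b^3/8 + 53*b^2/560


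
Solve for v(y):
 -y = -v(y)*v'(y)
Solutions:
 v(y) = -sqrt(C1 + y^2)
 v(y) = sqrt(C1 + y^2)


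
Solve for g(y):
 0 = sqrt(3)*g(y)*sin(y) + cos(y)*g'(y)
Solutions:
 g(y) = C1*cos(y)^(sqrt(3))


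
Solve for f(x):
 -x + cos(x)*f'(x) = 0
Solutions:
 f(x) = C1 + Integral(x/cos(x), x)


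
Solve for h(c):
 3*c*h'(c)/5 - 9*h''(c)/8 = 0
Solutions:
 h(c) = C1 + C2*erfi(2*sqrt(15)*c/15)


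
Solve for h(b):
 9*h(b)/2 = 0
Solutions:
 h(b) = 0


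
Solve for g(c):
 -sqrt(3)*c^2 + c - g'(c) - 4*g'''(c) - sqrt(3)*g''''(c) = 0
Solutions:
 g(c) = C1 + C2*exp(c*(-16*sqrt(3) + 32*18^(1/3)/(9*sqrt(1011) + 209*sqrt(3))^(1/3) + 12^(1/3)*(9*sqrt(1011) + 209*sqrt(3))^(1/3))/36)*sin(2^(1/3)*3^(1/6)*c*(-2^(1/3)*3^(2/3)*(9*sqrt(1011) + 209*sqrt(3))^(1/3) + 96/(9*sqrt(1011) + 209*sqrt(3))^(1/3))/36) + C3*exp(c*(-16*sqrt(3) + 32*18^(1/3)/(9*sqrt(1011) + 209*sqrt(3))^(1/3) + 12^(1/3)*(9*sqrt(1011) + 209*sqrt(3))^(1/3))/36)*cos(2^(1/3)*3^(1/6)*c*(-2^(1/3)*3^(2/3)*(9*sqrt(1011) + 209*sqrt(3))^(1/3) + 96/(9*sqrt(1011) + 209*sqrt(3))^(1/3))/36) + C4*exp(-c*(32*18^(1/3)/(9*sqrt(1011) + 209*sqrt(3))^(1/3) + 8*sqrt(3) + 12^(1/3)*(9*sqrt(1011) + 209*sqrt(3))^(1/3))/18) - sqrt(3)*c^3/3 + c^2/2 + 8*sqrt(3)*c


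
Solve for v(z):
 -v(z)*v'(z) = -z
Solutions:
 v(z) = -sqrt(C1 + z^2)
 v(z) = sqrt(C1 + z^2)


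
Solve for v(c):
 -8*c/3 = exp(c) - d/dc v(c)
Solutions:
 v(c) = C1 + 4*c^2/3 + exp(c)


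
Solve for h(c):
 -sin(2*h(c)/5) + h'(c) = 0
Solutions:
 -c + 5*log(cos(2*h(c)/5) - 1)/4 - 5*log(cos(2*h(c)/5) + 1)/4 = C1


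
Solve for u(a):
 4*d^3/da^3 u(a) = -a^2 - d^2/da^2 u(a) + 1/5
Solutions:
 u(a) = C1 + C2*a + C3*exp(-a/4) - a^4/12 + 4*a^3/3 - 159*a^2/10


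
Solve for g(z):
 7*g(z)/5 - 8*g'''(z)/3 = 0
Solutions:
 g(z) = C3*exp(21^(1/3)*5^(2/3)*z/10) + (C1*sin(3^(5/6)*5^(2/3)*7^(1/3)*z/20) + C2*cos(3^(5/6)*5^(2/3)*7^(1/3)*z/20))*exp(-21^(1/3)*5^(2/3)*z/20)


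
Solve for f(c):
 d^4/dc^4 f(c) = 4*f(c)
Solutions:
 f(c) = C1*exp(-sqrt(2)*c) + C2*exp(sqrt(2)*c) + C3*sin(sqrt(2)*c) + C4*cos(sqrt(2)*c)


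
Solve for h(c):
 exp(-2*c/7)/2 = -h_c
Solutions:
 h(c) = C1 + 7*exp(-2*c/7)/4


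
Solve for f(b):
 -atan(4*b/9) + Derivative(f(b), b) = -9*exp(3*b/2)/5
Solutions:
 f(b) = C1 + b*atan(4*b/9) - 6*exp(3*b/2)/5 - 9*log(16*b^2 + 81)/8


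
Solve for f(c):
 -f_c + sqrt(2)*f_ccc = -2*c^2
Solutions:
 f(c) = C1 + C2*exp(-2^(3/4)*c/2) + C3*exp(2^(3/4)*c/2) + 2*c^3/3 + 4*sqrt(2)*c


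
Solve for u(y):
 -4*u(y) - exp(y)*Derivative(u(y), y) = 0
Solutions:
 u(y) = C1*exp(4*exp(-y))


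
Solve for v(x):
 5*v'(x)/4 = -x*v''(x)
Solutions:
 v(x) = C1 + C2/x^(1/4)


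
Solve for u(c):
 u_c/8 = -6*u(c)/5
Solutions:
 u(c) = C1*exp(-48*c/5)


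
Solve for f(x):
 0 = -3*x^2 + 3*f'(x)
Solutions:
 f(x) = C1 + x^3/3


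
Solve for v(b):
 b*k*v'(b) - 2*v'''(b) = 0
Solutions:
 v(b) = C1 + Integral(C2*airyai(2^(2/3)*b*k^(1/3)/2) + C3*airybi(2^(2/3)*b*k^(1/3)/2), b)


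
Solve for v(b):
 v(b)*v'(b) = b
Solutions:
 v(b) = -sqrt(C1 + b^2)
 v(b) = sqrt(C1 + b^2)
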